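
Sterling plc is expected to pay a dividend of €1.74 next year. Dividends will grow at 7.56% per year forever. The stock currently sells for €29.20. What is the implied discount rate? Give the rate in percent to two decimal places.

Rearranging the constant-growth DDM: r = D₁/P₀ + g.
r = 1.7400 / 29.20 + 0.0756 = 0.05959 + 0.0756 = 0.13519

13.52%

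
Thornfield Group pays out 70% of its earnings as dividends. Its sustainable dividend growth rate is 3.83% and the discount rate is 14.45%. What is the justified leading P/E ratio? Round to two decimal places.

Justified leading P/E = b/(r−g) = 0.70/(0.1445−0.0383) = 6.5913

6.59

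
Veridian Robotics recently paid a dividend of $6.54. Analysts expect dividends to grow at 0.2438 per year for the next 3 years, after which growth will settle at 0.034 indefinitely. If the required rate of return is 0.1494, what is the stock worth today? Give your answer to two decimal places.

$97.28

Two-stage DDM. Project D₁…D_3 at 0.2438, terminal growth 0.034, discount at r = 0.1494.
D_1 = 8.1345
D_2 = 10.1176
D_3 = 12.5843
Terminal value at t=3: TV = D_4/(r−g) = 13.0122/(0.1494−0.034) = 112.7572
P₀ = 8.1345/(1+0.1494)^1 + 10.1176/(1+0.1494)^2 + 12.5843/(1+0.1494)^3 + 112.7572/(1+0.1494)^3 = 97.2787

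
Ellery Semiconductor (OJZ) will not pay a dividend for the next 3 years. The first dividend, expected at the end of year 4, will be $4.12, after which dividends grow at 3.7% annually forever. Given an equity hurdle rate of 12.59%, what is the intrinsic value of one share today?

Deferred-dividend DDM. At t=3 the remaining stream is a growing perpetuity with first payment D_4 = 4.12.
V_3 = D_4/(r−g) = 4.12/(0.1259−0.037) = 46.3442
P₀ = V_3/(1+r)^3 = 46.3442/(1+0.1259)^3 = 32.4710

$32.47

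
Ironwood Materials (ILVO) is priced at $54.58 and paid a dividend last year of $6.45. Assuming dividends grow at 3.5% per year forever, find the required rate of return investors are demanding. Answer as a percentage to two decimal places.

15.73%

Rearranging the constant-growth DDM: r = D₁/P₀ + g.
D₁ = 6.45 × (1 + 0.035) = 6.6757.
r = 6.6757 / 54.58 + 0.035 = 0.12231 + 0.035 = 0.15731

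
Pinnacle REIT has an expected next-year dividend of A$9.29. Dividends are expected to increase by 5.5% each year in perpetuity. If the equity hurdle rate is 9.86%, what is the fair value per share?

Gordon growth model: P₀ = D₁/(r − g), with D₁ = 9.29 given directly.
P₀ = 9.2900 / (0.0986 − 0.055) = 9.2900 / 0.0436 = 213.0734

A$213.07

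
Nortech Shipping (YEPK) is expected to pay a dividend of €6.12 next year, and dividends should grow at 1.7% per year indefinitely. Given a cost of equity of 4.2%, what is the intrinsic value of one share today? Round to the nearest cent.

€244.80

Gordon growth model: P₀ = D₁/(r − g), with D₁ = 6.12 given directly.
P₀ = 6.1200 / (0.042 − 0.017) = 6.1200 / 0.025 = 244.8000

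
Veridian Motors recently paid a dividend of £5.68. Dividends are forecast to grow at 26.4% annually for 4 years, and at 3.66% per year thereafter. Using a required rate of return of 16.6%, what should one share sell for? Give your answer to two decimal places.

£90.75

Two-stage DDM. Project D₁…D_4 at 0.264, terminal growth 0.0366, discount at r = 0.166.
D_1 = 7.1795
D_2 = 9.0749
D_3 = 11.4707
D_4 = 14.4990
Terminal value at t=4: TV = D_5/(r−g) = 15.0296/(0.166−0.0366) = 116.1485
P₀ = 7.1795/(1+0.166)^1 + 9.0749/(1+0.166)^2 + 11.4707/(1+0.166)^3 + 14.4990/(1+0.166)^4 + 116.1485/(1+0.166)^4 = 90.7499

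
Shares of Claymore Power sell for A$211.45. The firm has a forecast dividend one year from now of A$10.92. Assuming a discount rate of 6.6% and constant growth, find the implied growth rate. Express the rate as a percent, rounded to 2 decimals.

From P₀ = D₁/(r − g), the implied growth is g = r − D₁/P₀.
g = 0.066 − 10.92/211.45 = 0.066 − 0.05164 = 0.01436

1.44%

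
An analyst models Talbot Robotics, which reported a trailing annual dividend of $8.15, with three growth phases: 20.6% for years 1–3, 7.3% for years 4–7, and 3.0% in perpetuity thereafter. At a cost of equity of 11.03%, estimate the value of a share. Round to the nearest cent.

$184.15

Three-stage DDM. Project D₁…D_7; terminal Gordon value at t=7 with g = 0.03; discount at r = 0.1103.
D_1 = 9.8289
D_2 = 11.8537
D_3 = 14.2955
D_4 = 15.3391
D_5 = 16.4588
D_6 = 17.6603
D_7 = 18.9495
TV_7 = 19.5180/(0.1103−0.03) = 243.0637
P₀ = Σ Dₜ/(1+r)ᵗ + TV_7/(1+r)^7 = 184.1490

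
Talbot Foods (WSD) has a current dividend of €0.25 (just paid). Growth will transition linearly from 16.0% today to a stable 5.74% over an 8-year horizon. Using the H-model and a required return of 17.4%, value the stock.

H-model: P₀ = D₀[(1+g_L) + H(g_S−g_L)]/(r−g_L), with H = 8/2 = 4.
P₀ = 0.25 × [(1+0.0574) + 4×(0.16−0.0574)] / (0.174−0.0574)
   = 0.25 × 1.4678 / 0.1166 = 3.1471

€3.15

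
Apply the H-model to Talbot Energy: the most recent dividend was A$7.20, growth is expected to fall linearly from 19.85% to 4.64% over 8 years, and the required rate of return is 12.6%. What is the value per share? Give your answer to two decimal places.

A$149.68

H-model: P₀ = D₀[(1+g_L) + H(g_S−g_L)]/(r−g_L), with H = 8/2 = 4.
P₀ = 7.20 × [(1+0.0464) + 4×(0.1985−0.0464)] / (0.126−0.0464)
   = 7.20 × 1.6548 / 0.0796 = 149.6804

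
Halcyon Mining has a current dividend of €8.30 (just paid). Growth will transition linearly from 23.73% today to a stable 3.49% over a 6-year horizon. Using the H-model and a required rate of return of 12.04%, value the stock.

€159.41

H-model: P₀ = D₀[(1+g_L) + H(g_S−g_L)]/(r−g_L), with H = 6/2 = 3.
P₀ = 8.30 × [(1+0.0349) + 3×(0.2373−0.0349)] / (0.1204−0.0349)
   = 8.30 × 1.6421 / 0.0855 = 159.4085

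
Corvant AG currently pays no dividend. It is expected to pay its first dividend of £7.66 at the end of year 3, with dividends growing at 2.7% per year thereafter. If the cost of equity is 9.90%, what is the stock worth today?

Deferred-dividend DDM. At t=2 the remaining stream is a growing perpetuity with first payment D_3 = 7.66.
V_2 = D_3/(r−g) = 7.66/(0.099−0.027) = 106.3889
P₀ = V_2/(1+r)^2 = 106.3889/(1+0.099)^2 = 88.0848

£88.08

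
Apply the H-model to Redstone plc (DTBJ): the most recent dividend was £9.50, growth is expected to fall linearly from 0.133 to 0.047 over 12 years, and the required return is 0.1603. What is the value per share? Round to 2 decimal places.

£131.05

H-model: P₀ = D₀[(1+g_L) + H(g_S−g_L)]/(r−g_L), with H = 12/2 = 6.
P₀ = 9.50 × [(1+0.047) + 6×(0.133−0.047)] / (0.1603−0.047)
   = 9.50 × 1.5630 / 0.1133 = 131.0547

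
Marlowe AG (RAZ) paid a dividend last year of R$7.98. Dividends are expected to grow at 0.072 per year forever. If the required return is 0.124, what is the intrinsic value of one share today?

R$164.51

Gordon growth model: P₀ = D₁/(r − g). D₁ = 7.98 × (1 + 0.072) = 8.5546.
P₀ = 8.5546 / (0.124 − 0.072) = 8.5546 / 0.052 = 164.5108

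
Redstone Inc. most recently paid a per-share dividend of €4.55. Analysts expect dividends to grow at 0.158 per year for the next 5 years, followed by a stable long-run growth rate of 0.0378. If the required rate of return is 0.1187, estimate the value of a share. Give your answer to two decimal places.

€94.63

Two-stage DDM. Project D₁…D_5 at 0.158, terminal growth 0.0378, discount at r = 0.1187.
D_1 = 5.2689
D_2 = 6.1014
D_3 = 7.0654
D_4 = 8.1817
D_5 = 9.4745
Terminal value at t=5: TV = D_6/(r−g) = 9.8326/(0.1187−0.0378) = 121.5400
P₀ = 5.2689/(1+0.1187)^1 + 6.1014/(1+0.1187)^2 + 7.0654/(1+0.1187)^3 + 8.1817/(1+0.1187)^4 + 9.4745/(1+0.1187)^5 + 121.5400/(1+0.1187)^5 = 94.6297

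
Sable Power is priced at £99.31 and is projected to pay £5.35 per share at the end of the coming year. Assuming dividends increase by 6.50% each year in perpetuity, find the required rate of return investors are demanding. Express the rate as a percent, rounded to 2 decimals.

Rearranging the constant-growth DDM: r = D₁/P₀ + g.
r = 5.3500 / 99.31 + 0.065 = 0.05387 + 0.065 = 0.11887

11.89%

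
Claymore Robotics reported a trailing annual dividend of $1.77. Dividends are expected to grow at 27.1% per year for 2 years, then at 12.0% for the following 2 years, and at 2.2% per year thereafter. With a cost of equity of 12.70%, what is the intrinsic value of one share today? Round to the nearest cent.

Three-stage DDM. Project D₁…D_4; terminal Gordon value at t=4 with g = 0.022; discount at r = 0.127.
D_1 = 2.2497
D_2 = 2.8593
D_3 = 3.2025
D_4 = 3.5867
TV_4 = 3.6657/(0.127−0.022) = 34.9110
P₀ = Σ Dₜ/(1+r)ᵗ + TV_4/(1+r)^4 = 30.3484

$30.35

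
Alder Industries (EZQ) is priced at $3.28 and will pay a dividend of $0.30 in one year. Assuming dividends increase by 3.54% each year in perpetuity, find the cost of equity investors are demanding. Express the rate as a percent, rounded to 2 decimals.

Rearranging the constant-growth DDM: r = D₁/P₀ + g.
r = 0.3000 / 3.28 + 0.0354 = 0.09146 + 0.0354 = 0.12686

12.69%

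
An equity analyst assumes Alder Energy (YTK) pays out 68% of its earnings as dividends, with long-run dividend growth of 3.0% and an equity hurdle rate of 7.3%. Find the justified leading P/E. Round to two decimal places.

Justified leading P/E = b/(r−g) = 0.68/(0.073−0.03) = 15.8140

15.81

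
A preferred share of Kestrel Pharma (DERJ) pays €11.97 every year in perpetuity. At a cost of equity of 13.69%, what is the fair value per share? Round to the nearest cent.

Zero-growth DDM (perpetuity): P₀ = D/r = 11.97 / 0.1369 = 87.4361

€87.44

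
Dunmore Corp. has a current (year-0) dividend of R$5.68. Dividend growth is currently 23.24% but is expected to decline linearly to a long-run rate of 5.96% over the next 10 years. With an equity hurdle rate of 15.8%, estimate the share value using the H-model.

R$111.04

H-model: P₀ = D₀[(1+g_L) + H(g_S−g_L)]/(r−g_L), with H = 10/2 = 5.
P₀ = 5.68 × [(1+0.0596) + 5×(0.2324−0.0596)] / (0.158−0.0596)
   = 5.68 × 1.9236 / 0.0984 = 111.0371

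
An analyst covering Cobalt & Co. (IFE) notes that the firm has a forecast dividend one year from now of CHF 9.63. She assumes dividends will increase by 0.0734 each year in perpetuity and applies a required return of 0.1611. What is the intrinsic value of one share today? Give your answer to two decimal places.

CHF 109.81

Gordon growth model: P₀ = D₁/(r − g), with D₁ = 9.63 given directly.
P₀ = 9.6300 / (0.1611 − 0.0734) = 9.6300 / 0.0877 = 109.8062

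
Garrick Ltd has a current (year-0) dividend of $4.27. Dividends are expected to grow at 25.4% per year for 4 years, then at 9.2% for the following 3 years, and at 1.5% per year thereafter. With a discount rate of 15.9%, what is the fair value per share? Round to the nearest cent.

$70.98

Three-stage DDM. Project D₁…D_7; terminal Gordon value at t=7 with g = 0.015; discount at r = 0.159.
D_1 = 5.3546
D_2 = 6.7146
D_3 = 8.4202
D_4 = 10.5589
D_5 = 11.5303
D_6 = 12.5911
D_7 = 13.7495
TV_7 = 13.9557/(0.159−0.015) = 96.9147
P₀ = Σ Dₜ/(1+r)ᵗ + TV_7/(1+r)^7 = 70.9804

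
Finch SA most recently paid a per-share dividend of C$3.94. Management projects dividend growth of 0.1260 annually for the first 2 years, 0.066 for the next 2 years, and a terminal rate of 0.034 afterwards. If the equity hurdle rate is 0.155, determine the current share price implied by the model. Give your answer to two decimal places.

Three-stage DDM. Project D₁…D_4; terminal Gordon value at t=4 with g = 0.034; discount at r = 0.155.
D_1 = 4.4364
D_2 = 4.9954
D_3 = 5.3251
D_4 = 5.6766
TV_4 = 5.8696/(0.155−0.034) = 48.5090
P₀ = Σ Dₜ/(1+r)ᵗ + TV_4/(1+r)^4 = 41.4896

C$41.49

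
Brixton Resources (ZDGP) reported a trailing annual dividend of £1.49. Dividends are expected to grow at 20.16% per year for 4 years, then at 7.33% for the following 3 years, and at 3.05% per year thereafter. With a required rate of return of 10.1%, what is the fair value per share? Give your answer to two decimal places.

Three-stage DDM. Project D₁…D_7; terminal Gordon value at t=7 with g = 0.0305; discount at r = 0.101.
D_1 = 1.7904
D_2 = 2.1513
D_3 = 2.5850
D_4 = 3.1062
D_5 = 3.3339
D_6 = 3.5782
D_7 = 3.8405
TV_7 = 3.9576/(0.101−0.0305) = 56.1369
P₀ = Σ Dₜ/(1+r)ᵗ + TV_7/(1+r)^7 = 42.1039

£42.10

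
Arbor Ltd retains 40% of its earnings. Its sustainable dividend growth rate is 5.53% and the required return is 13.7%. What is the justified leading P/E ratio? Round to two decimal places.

7.34

Payout ratio b = 1 − 0.40 = 0.60.
Justified leading P/E = b/(r−g) = 0.60/(0.137−0.0553) = 7.3439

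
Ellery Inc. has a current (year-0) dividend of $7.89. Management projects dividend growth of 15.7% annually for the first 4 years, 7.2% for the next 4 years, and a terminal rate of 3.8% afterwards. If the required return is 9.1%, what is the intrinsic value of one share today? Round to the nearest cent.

$257.03

Three-stage DDM. Project D₁…D_8; terminal Gordon value at t=8 with g = 0.038; discount at r = 0.091.
D_1 = 9.1287
D_2 = 10.5619
D_3 = 12.2202
D_4 = 14.1387
D_5 = 15.1567
D_6 = 16.2480
D_7 = 17.4179
D_8 = 18.6719
TV_8 = 19.3815/(0.091−0.038) = 365.6883
P₀ = Σ Dₜ/(1+r)ᵗ + TV_8/(1+r)^8 = 257.0261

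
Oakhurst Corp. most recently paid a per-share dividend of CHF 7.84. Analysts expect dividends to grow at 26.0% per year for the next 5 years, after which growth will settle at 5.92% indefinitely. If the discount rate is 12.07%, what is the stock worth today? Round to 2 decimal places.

CHF 299.04

Two-stage DDM. Project D₁…D_5 at 0.26, terminal growth 0.0592, discount at r = 0.1207.
D_1 = 9.8784
D_2 = 12.4468
D_3 = 15.6829
D_4 = 19.7605
D_5 = 24.8982
Terminal value at t=5: TV = D_6/(r−g) = 26.3722/(0.1207−0.0592) = 428.8167
P₀ = 9.8784/(1+0.1207)^1 + 12.4468/(1+0.1207)^2 + 15.6829/(1+0.1207)^3 + 19.7605/(1+0.1207)^4 + 24.8982/(1+0.1207)^5 + 428.8167/(1+0.1207)^5 = 299.0403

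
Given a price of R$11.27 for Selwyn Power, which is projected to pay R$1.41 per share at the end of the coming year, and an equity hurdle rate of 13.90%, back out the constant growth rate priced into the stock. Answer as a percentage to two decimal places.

1.39%

From P₀ = D₁/(r − g), the implied growth is g = r − D₁/P₀.
g = 0.139 − 1.41/11.27 = 0.139 − 0.12511 = 0.01389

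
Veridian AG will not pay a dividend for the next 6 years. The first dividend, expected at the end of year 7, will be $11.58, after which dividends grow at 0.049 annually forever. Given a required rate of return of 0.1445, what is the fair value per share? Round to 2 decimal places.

$53.95

Deferred-dividend DDM. At t=6 the remaining stream is a growing perpetuity with first payment D_7 = 11.58.
V_6 = D_7/(r−g) = 11.58/(0.1445−0.049) = 121.2565
P₀ = V_6/(1+r)^6 = 121.2565/(1+0.1445)^6 = 53.9524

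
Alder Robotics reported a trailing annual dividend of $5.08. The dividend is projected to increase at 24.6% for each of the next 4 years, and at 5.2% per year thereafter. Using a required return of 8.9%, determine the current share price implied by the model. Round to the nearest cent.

Two-stage DDM. Project D₁…D_4 at 0.246, terminal growth 0.052, discount at r = 0.089.
D_1 = 6.3297
D_2 = 7.8868
D_3 = 9.8269
D_4 = 12.2444
Terminal value at t=4: TV = D_5/(r−g) = 12.8811/(0.089−0.052) = 348.1368
P₀ = 6.3297/(1+0.089)^1 + 7.8868/(1+0.089)^2 + 9.8269/(1+0.089)^3 + 12.2444/(1+0.089)^4 + 348.1368/(1+0.089)^4 = 276.3140

$276.31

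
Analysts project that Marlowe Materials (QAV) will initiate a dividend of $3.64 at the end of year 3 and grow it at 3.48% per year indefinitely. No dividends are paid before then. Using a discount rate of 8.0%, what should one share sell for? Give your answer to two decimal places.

$69.04

Deferred-dividend DDM. At t=2 the remaining stream is a growing perpetuity with first payment D_3 = 3.64.
V_2 = D_3/(r−g) = 3.64/(0.08−0.0348) = 80.5310
P₀ = V_2/(1+r)^2 = 80.5310/(1+0.08)^2 = 69.0423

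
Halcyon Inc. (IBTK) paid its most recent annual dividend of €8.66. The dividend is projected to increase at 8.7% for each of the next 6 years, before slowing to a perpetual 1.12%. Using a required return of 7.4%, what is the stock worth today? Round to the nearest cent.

€204.09

Two-stage DDM. Project D₁…D_6 at 0.087, terminal growth 0.0112, discount at r = 0.074.
D_1 = 9.4134
D_2 = 10.2324
D_3 = 11.1226
D_4 = 12.0903
D_5 = 13.1421
D_6 = 14.2855
Terminal value at t=6: TV = D_7/(r−g) = 14.4455/(0.074−0.0112) = 230.0237
P₀ = 9.4134/(1+0.074)^1 + 10.2324/(1+0.074)^2 + 11.1226/(1+0.074)^3 + 12.0903/(1+0.074)^4 + 13.1421/(1+0.074)^5 + 14.2855/(1+0.074)^6 + 230.0237/(1+0.074)^6 = 204.0873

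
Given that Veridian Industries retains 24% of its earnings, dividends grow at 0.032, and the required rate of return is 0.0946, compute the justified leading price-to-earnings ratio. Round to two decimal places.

Payout ratio b = 1 − 0.24 = 0.76.
Justified leading P/E = b/(r−g) = 0.76/(0.0946−0.032) = 12.1406

12.14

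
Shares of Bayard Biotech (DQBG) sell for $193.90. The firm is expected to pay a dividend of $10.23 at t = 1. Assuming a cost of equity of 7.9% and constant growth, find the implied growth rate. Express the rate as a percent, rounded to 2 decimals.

2.62%

From P₀ = D₁/(r − g), the implied growth is g = r − D₁/P₀.
g = 0.079 − 10.23/193.90 = 0.079 − 0.05276 = 0.02624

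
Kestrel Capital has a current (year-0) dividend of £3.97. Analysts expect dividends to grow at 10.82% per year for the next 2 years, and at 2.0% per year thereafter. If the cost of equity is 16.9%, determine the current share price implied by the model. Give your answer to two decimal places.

Two-stage DDM. Project D₁…D_2 at 0.1082, terminal growth 0.02, discount at r = 0.169.
D_1 = 4.3996
D_2 = 4.8756
Terminal value at t=2: TV = D_3/(r−g) = 4.9731/(0.169−0.02) = 33.3765
P₀ = 4.3996/(1+0.169)^1 + 4.8756/(1+0.169)^2 + 33.3765/(1+0.169)^2 = 31.7550

£31.76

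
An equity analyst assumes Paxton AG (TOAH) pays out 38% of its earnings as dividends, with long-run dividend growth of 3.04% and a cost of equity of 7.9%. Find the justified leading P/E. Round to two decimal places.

Justified leading P/E = b/(r−g) = 0.38/(0.079−0.0304) = 7.8189

7.82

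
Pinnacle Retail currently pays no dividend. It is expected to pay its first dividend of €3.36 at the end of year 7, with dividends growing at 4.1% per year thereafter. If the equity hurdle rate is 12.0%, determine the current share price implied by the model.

Deferred-dividend DDM. At t=6 the remaining stream is a growing perpetuity with first payment D_7 = 3.36.
V_6 = D_7/(r−g) = 3.36/(0.12−0.041) = 42.5316
P₀ = V_6/(1+r)^6 = 42.5316/(1+0.12)^6 = 21.5479

€21.55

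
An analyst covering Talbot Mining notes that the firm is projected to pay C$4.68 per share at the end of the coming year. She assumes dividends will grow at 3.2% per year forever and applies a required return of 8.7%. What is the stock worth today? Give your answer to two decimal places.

C$85.09

Gordon growth model: P₀ = D₁/(r − g), with D₁ = 4.68 given directly.
P₀ = 4.6800 / (0.087 − 0.032) = 4.6800 / 0.055 = 85.0909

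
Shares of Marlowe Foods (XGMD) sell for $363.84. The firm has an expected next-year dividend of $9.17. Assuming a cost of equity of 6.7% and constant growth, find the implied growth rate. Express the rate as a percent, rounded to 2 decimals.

4.18%

From P₀ = D₁/(r − g), the implied growth is g = r − D₁/P₀.
g = 0.067 − 9.17/363.84 = 0.067 − 0.02520 = 0.04180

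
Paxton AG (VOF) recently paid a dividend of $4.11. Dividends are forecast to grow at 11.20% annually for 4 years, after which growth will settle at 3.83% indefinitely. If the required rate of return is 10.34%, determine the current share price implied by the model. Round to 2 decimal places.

$84.38

Two-stage DDM. Project D₁…D_4 at 0.112, terminal growth 0.0383, discount at r = 0.1034.
D_1 = 4.5703
D_2 = 5.0822
D_3 = 5.6514
D_4 = 6.2844
Terminal value at t=4: TV = D_5/(r−g) = 6.5250/(0.1034−0.0383) = 100.2312
P₀ = 4.5703/(1+0.1034)^1 + 5.0822/(1+0.1034)^2 + 5.6514/(1+0.1034)^3 + 6.2844/(1+0.1034)^4 + 100.2312/(1+0.1034)^4 = 84.3822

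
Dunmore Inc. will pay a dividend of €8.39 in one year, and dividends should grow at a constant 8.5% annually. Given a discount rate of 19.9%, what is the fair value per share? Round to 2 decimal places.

Gordon growth model: P₀ = D₁/(r − g), with D₁ = 8.39 given directly.
P₀ = 8.3900 / (0.199 − 0.085) = 8.3900 / 0.114 = 73.5965

€73.60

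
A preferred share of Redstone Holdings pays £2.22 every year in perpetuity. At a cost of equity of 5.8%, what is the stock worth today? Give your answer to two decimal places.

£38.28

Zero-growth DDM (perpetuity): P₀ = D/r = 2.22 / 0.058 = 38.2759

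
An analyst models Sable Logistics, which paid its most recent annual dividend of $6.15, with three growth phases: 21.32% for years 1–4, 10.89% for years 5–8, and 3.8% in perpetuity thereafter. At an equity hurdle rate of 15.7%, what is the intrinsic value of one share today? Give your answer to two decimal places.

$109.23

Three-stage DDM. Project D₁…D_8; terminal Gordon value at t=8 with g = 0.038; discount at r = 0.157.
D_1 = 7.4612
D_2 = 9.0519
D_3 = 10.9818
D_4 = 13.3231
D_5 = 14.7740
D_6 = 16.3829
D_7 = 18.1669
D_8 = 20.1453
TV_8 = 20.9108/(0.157−0.038) = 175.7214
P₀ = Σ Dₜ/(1+r)ᵗ + TV_8/(1+r)^8 = 109.2317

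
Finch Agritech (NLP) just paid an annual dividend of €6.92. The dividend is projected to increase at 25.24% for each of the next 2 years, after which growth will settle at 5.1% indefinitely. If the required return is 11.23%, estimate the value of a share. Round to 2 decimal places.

€166.98

Two-stage DDM. Project D₁…D_2 at 0.2524, terminal growth 0.051, discount at r = 0.1123.
D_1 = 8.6666
D_2 = 10.8541
Terminal value at t=2: TV = D_3/(r−g) = 11.4076/(0.1123−0.051) = 186.0949
P₀ = 8.6666/(1+0.1123)^1 + 10.8541/(1+0.1123)^2 + 186.0949/(1+0.1123)^2 = 166.9794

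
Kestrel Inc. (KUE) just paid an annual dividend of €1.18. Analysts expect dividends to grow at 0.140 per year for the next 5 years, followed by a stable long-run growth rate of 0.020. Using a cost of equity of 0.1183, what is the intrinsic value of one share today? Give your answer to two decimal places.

€19.73

Two-stage DDM. Project D₁…D_5 at 0.14, terminal growth 0.02, discount at r = 0.1183.
D_1 = 1.3452
D_2 = 1.5335
D_3 = 1.7482
D_4 = 1.9930
D_5 = 2.2720
Terminal value at t=5: TV = D_6/(r−g) = 2.3174/(0.1183−0.02) = 23.5751
P₀ = 1.3452/(1+0.1183)^1 + 1.5335/(1+0.1183)^2 + 1.7482/(1+0.1183)^3 + 1.9930/(1+0.1183)^4 + 2.2720/(1+0.1183)^5 + 23.5751/(1+0.1183)^5 = 19.7316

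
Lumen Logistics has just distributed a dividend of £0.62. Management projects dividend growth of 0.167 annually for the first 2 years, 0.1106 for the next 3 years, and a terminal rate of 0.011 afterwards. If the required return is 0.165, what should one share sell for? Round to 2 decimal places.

£6.48

Three-stage DDM. Project D₁…D_5; terminal Gordon value at t=5 with g = 0.011; discount at r = 0.165.
D_1 = 0.7235
D_2 = 0.8444
D_3 = 0.9378
D_4 = 1.0415
D_5 = 1.1567
TV_5 = 1.1694/(0.165−0.011) = 7.5934
P₀ = Σ Dₜ/(1+r)ᵗ + TV_5/(1+r)^5 = 6.4790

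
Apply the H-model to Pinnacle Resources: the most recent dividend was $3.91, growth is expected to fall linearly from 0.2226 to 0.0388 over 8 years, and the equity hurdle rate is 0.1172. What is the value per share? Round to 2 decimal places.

$88.47

H-model: P₀ = D₀[(1+g_L) + H(g_S−g_L)]/(r−g_L), with H = 8/2 = 4.
P₀ = 3.91 × [(1+0.0388) + 4×(0.2226−0.0388)] / (0.1172−0.0388)
   = 3.91 × 1.7740 / 0.0784 = 88.4737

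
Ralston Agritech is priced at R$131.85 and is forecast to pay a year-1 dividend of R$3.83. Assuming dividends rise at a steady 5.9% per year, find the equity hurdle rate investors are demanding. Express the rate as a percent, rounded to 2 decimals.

Rearranging the constant-growth DDM: r = D₁/P₀ + g.
r = 3.8300 / 131.85 + 0.059 = 0.02905 + 0.059 = 0.08805

8.80%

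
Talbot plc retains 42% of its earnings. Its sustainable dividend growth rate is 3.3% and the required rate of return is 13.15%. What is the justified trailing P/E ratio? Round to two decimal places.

Payout ratio b = 1 − 0.42 = 0.58.
Justified trailing P/E = b(1+g)/(r−g) = 0.58×(1+0.033)/(0.1315−0.033) = 6.0826

6.08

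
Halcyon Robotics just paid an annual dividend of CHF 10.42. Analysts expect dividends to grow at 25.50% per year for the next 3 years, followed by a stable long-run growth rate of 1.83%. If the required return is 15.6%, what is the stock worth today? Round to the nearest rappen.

CHF 135.52

Two-stage DDM. Project D₁…D_3 at 0.255, terminal growth 0.0183, discount at r = 0.156.
D_1 = 13.0771
D_2 = 16.4118
D_3 = 20.5968
Terminal value at t=3: TV = D_4/(r−g) = 20.9737/(0.156−0.0183) = 152.3143
P₀ = 13.0771/(1+0.156)^1 + 16.4118/(1+0.156)^2 + 20.5968/(1+0.156)^3 + 152.3143/(1+0.156)^3 = 135.5243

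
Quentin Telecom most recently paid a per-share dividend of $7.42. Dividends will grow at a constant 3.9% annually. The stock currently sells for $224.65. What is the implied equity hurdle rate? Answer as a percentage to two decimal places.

Rearranging the constant-growth DDM: r = D₁/P₀ + g.
D₁ = 7.42 × (1 + 0.039) = 7.7094.
r = 7.7094 / 224.65 + 0.039 = 0.03432 + 0.039 = 0.07332

7.33%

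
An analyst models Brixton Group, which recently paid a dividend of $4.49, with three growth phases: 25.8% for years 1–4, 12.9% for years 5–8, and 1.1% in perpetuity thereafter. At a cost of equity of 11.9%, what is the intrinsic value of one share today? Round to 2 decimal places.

Three-stage DDM. Project D₁…D_8; terminal Gordon value at t=8 with g = 0.011; discount at r = 0.119.
D_1 = 5.6484
D_2 = 7.1057
D_3 = 8.9390
D_4 = 11.2452
D_5 = 12.6959
D_6 = 14.3336
D_7 = 16.1827
D_8 = 18.2703
TV_8 = 18.4712/(0.119−0.011) = 171.0299
P₀ = Σ Dₜ/(1+r)ᵗ + TV_8/(1+r)^8 = 123.1810

$123.18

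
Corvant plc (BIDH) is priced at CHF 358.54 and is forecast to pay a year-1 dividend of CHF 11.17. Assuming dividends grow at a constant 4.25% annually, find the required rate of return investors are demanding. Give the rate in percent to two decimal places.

7.37%

Rearranging the constant-growth DDM: r = D₁/P₀ + g.
r = 11.1700 / 358.54 + 0.0425 = 0.03115 + 0.0425 = 0.07365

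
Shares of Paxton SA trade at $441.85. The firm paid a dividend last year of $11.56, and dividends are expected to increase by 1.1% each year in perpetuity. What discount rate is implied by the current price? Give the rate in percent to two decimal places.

3.75%

Rearranging the constant-growth DDM: r = D₁/P₀ + g.
D₁ = 11.56 × (1 + 0.011) = 11.6872.
r = 11.6872 / 441.85 + 0.011 = 0.02645 + 0.011 = 0.03745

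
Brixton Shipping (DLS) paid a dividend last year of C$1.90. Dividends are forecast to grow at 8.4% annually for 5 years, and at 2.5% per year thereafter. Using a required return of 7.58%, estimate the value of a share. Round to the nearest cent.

C$49.54

Two-stage DDM. Project D₁…D_5 at 0.084, terminal growth 0.025, discount at r = 0.0758.
D_1 = 2.0596
D_2 = 2.2326
D_3 = 2.4201
D_4 = 2.6234
D_5 = 2.8438
Terminal value at t=5: TV = D_6/(r−g) = 2.9149/(0.0758−0.025) = 57.3799
P₀ = 2.0596/(1+0.0758)^1 + 2.2326/(1+0.0758)^2 + 2.4201/(1+0.0758)^3 + 2.6234/(1+0.0758)^4 + 2.8438/(1+0.0758)^5 + 57.3799/(1+0.0758)^5 = 49.5396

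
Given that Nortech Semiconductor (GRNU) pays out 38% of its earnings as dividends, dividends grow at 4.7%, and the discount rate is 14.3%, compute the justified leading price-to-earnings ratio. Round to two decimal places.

3.96

Justified leading P/E = b/(r−g) = 0.38/(0.143−0.047) = 3.9583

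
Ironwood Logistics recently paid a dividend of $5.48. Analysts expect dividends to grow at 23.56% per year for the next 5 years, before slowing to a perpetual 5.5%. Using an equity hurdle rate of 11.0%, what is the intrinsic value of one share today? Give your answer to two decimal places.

$217.89

Two-stage DDM. Project D₁…D_5 at 0.2356, terminal growth 0.055, discount at r = 0.11.
D_1 = 6.7711
D_2 = 8.3664
D_3 = 10.3375
D_4 = 12.7730
D_5 = 15.7823
Terminal value at t=5: TV = D_6/(r−g) = 16.6503/(0.11−0.055) = 302.7330
P₀ = 6.7711/(1+0.11)^1 + 8.3664/(1+0.11)^2 + 10.3375/(1+0.11)^3 + 12.7730/(1+0.11)^4 + 15.7823/(1+0.11)^5 + 302.7330/(1+0.11)^5 = 217.8864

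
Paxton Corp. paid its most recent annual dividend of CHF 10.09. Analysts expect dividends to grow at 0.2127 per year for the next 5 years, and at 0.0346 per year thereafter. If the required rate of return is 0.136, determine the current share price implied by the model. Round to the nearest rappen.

Two-stage DDM. Project D₁…D_5 at 0.2127, terminal growth 0.0346, discount at r = 0.136.
D_1 = 12.2361
D_2 = 14.8388
D_3 = 17.9950
D_4 = 21.8225
D_5 = 26.4642
Terminal value at t=5: TV = D_6/(r−g) = 27.3798/(0.136−0.0346) = 270.0179
P₀ = 12.2361/(1+0.136)^1 + 14.8388/(1+0.136)^2 + 17.9950/(1+0.136)^3 + 21.8225/(1+0.136)^4 + 26.4642/(1+0.136)^5 + 270.0179/(1+0.136)^5 = 204.3619

CHF 204.36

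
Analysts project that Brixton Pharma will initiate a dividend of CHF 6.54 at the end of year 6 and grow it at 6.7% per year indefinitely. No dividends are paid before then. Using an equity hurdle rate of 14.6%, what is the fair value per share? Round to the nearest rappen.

CHF 41.88

Deferred-dividend DDM. At t=5 the remaining stream is a growing perpetuity with first payment D_6 = 6.54.
V_5 = D_6/(r−g) = 6.54/(0.146−0.067) = 82.7848
P₀ = V_5/(1+r)^5 = 82.7848/(1+0.146)^5 = 41.8820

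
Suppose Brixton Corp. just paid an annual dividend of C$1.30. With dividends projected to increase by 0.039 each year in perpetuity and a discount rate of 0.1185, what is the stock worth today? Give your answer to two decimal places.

Gordon growth model: P₀ = D₁/(r − g). D₁ = 1.30 × (1 + 0.039) = 1.3507.
P₀ = 1.3507 / (0.1185 − 0.039) = 1.3507 / 0.0795 = 16.9899

C$16.99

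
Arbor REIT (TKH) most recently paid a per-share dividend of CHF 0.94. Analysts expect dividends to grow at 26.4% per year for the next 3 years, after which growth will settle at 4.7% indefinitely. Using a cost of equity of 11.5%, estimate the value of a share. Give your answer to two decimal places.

CHF 24.73

Two-stage DDM. Project D₁…D_3 at 0.264, terminal growth 0.047, discount at r = 0.115.
D_1 = 1.1882
D_2 = 1.5018
D_3 = 1.8983
Terminal value at t=3: TV = D_4/(r−g) = 1.9875/(0.115−0.047) = 29.2285
P₀ = 1.1882/(1+0.115)^1 + 1.5018/(1+0.115)^2 + 1.8983/(1+0.115)^3 + 29.2285/(1+0.115)^3 = 24.7285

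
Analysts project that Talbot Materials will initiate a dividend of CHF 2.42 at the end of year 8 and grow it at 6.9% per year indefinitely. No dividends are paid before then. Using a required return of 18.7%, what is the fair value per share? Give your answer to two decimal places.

Deferred-dividend DDM. At t=7 the remaining stream is a growing perpetuity with first payment D_8 = 2.42.
V_7 = D_8/(r−g) = 2.42/(0.187−0.069) = 20.5085
P₀ = V_7/(1+r)^7 = 20.5085/(1+0.187)^7 = 6.1770

CHF 6.18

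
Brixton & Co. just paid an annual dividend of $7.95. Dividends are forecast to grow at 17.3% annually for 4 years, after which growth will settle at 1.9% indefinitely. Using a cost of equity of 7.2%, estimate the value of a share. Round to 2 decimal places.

Two-stage DDM. Project D₁…D_4 at 0.173, terminal growth 0.019, discount at r = 0.072.
D_1 = 9.3254
D_2 = 10.9386
D_3 = 12.8310
D_4 = 15.0508
Terminal value at t=4: TV = D_5/(r−g) = 15.3368/(0.072−0.019) = 289.3727
P₀ = 9.3254/(1+0.072)^1 + 10.9386/(1+0.072)^2 + 12.8310/(1+0.072)^3 + 15.0508/(1+0.072)^4 + 289.3727/(1+0.072)^4 = 259.1479

$259.15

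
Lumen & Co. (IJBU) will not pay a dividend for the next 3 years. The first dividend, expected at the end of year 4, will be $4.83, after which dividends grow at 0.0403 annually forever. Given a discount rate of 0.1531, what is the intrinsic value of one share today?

$27.93

Deferred-dividend DDM. At t=3 the remaining stream is a growing perpetuity with first payment D_4 = 4.83.
V_3 = D_4/(r−g) = 4.83/(0.1531−0.0403) = 42.8191
P₀ = V_3/(1+r)^3 = 42.8191/(1+0.1531)^3 = 27.9278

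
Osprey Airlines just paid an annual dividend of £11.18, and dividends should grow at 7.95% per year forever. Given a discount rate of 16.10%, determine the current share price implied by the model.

Gordon growth model: P₀ = D₁/(r − g). D₁ = 11.18 × (1 + 0.0795) = 12.0688.
P₀ = 12.0688 / (0.161 − 0.0795) = 12.0688 / 0.0815 = 148.0836

£148.08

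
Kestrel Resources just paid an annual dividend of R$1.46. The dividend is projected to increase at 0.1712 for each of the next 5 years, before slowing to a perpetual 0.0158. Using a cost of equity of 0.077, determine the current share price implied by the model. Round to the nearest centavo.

Two-stage DDM. Project D₁…D_5 at 0.1712, terminal growth 0.0158, discount at r = 0.077.
D_1 = 1.7100
D_2 = 2.0027
D_3 = 2.3456
D_4 = 2.7471
D_5 = 3.2174
Terminal value at t=5: TV = D_6/(r−g) = 3.2683/(0.077−0.0158) = 53.4029
P₀ = 1.7100/(1+0.077)^1 + 2.0027/(1+0.077)^2 + 2.3456/(1+0.077)^3 + 2.7471/(1+0.077)^4 + 3.2174/(1+0.077)^5 + 53.4029/(1+0.077)^5 = 46.3082

R$46.31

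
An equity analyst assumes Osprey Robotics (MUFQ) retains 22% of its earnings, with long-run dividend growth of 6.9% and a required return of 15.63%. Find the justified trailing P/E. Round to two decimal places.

Payout ratio b = 1 − 0.22 = 0.78.
Justified trailing P/E = b(1+g)/(r−g) = 0.78×(1+0.069)/(0.1563−0.069) = 9.5512

9.55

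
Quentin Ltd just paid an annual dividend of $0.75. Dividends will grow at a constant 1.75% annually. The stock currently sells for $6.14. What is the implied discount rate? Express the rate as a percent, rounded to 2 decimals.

Rearranging the constant-growth DDM: r = D₁/P₀ + g.
D₁ = 0.75 × (1 + 0.0175) = 0.7631.
r = 0.7631 / 6.14 + 0.0175 = 0.12429 + 0.0175 = 0.14179

14.18%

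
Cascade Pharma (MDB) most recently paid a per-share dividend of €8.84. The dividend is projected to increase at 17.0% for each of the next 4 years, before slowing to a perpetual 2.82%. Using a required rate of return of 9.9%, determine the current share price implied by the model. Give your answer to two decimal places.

Two-stage DDM. Project D₁…D_4 at 0.17, terminal growth 0.0282, discount at r = 0.099.
D_1 = 10.3428
D_2 = 12.1011
D_3 = 14.1583
D_4 = 16.5652
Terminal value at t=4: TV = D_5/(r−g) = 17.0323/(0.099−0.0282) = 240.5692
P₀ = 10.3428/(1+0.099)^1 + 12.1011/(1+0.099)^2 + 14.1583/(1+0.099)^3 + 16.5652/(1+0.099)^4 + 240.5692/(1+0.099)^4 = 206.3629

€206.36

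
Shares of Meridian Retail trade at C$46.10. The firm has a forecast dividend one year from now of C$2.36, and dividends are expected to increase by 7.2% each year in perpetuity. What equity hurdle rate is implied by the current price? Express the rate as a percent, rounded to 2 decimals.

Rearranging the constant-growth DDM: r = D₁/P₀ + g.
r = 2.3600 / 46.10 + 0.072 = 0.05119 + 0.072 = 0.12319

12.32%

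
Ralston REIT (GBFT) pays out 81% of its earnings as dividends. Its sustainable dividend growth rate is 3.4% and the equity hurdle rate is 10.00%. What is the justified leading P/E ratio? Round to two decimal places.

Justified leading P/E = b/(r−g) = 0.81/(0.1−0.034) = 12.2727

12.27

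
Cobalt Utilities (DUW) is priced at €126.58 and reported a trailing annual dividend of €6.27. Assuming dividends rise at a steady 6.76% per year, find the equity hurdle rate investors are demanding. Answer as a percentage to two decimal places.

12.05%

Rearranging the constant-growth DDM: r = D₁/P₀ + g.
D₁ = 6.27 × (1 + 0.0676) = 6.6939.
r = 6.6939 / 126.58 + 0.0676 = 0.05288 + 0.0676 = 0.12048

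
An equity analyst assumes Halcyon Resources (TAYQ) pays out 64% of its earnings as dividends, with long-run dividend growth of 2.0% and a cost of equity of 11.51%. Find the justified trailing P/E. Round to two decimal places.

6.86

Justified trailing P/E = b(1+g)/(r−g) = 0.64×(1+0.02)/(0.1151−0.02) = 6.8644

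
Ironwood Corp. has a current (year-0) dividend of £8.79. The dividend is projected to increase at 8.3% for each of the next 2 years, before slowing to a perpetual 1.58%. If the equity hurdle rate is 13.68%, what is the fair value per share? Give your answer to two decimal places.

Two-stage DDM. Project D₁…D_2 at 0.083, terminal growth 0.0158, discount at r = 0.1368.
D_1 = 9.5196
D_2 = 10.3097
Terminal value at t=2: TV = D_3/(r−g) = 10.4726/(0.1368−0.0158) = 86.5503
P₀ = 9.5196/(1+0.1368)^1 + 10.3097/(1+0.1368)^2 + 86.5503/(1+0.1368)^2 = 83.3248

£83.32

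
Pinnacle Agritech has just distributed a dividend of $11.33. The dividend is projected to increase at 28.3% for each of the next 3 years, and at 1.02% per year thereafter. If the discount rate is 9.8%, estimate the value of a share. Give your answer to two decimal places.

$254.76

Two-stage DDM. Project D₁…D_3 at 0.283, terminal growth 0.0102, discount at r = 0.098.
D_1 = 14.5364
D_2 = 18.6502
D_3 = 23.9282
Terminal value at t=3: TV = D_4/(r−g) = 24.1723/(0.098−0.0102) = 275.3105
P₀ = 14.5364/(1+0.098)^1 + 18.6502/(1+0.098)^2 + 23.9282/(1+0.098)^3 + 275.3105/(1+0.098)^3 = 254.7618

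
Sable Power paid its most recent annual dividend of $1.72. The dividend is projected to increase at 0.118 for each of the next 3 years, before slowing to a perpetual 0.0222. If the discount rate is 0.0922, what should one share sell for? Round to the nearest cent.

Two-stage DDM. Project D₁…D_3 at 0.118, terminal growth 0.0222, discount at r = 0.0922.
D_1 = 1.9230
D_2 = 2.1499
D_3 = 2.4036
Terminal value at t=3: TV = D_4/(r−g) = 2.4569/(0.0922−0.0222) = 35.0988
P₀ = 1.9230/(1+0.0922)^1 + 2.1499/(1+0.0922)^2 + 2.4036/(1+0.0922)^3 + 35.0988/(1+0.0922)^3 = 32.3469

$32.35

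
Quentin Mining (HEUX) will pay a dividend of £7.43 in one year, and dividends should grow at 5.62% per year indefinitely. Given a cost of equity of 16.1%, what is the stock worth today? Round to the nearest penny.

Gordon growth model: P₀ = D₁/(r − g), with D₁ = 7.43 given directly.
P₀ = 7.4300 / (0.161 − 0.0562) = 7.4300 / 0.1048 = 70.8969

£70.90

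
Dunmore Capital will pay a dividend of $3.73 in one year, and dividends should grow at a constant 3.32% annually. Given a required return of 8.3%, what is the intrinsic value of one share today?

$74.90

Gordon growth model: P₀ = D₁/(r − g), with D₁ = 3.73 given directly.
P₀ = 3.7300 / (0.083 − 0.0332) = 3.7300 / 0.0498 = 74.8996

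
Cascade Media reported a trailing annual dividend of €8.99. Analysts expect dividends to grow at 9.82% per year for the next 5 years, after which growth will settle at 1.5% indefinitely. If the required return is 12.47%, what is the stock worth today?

Two-stage DDM. Project D₁…D_5 at 0.0982, terminal growth 0.015, discount at r = 0.1247.
D_1 = 9.8728
D_2 = 10.8423
D_3 = 11.9070
D_4 = 13.0763
D_5 = 14.3604
Terminal value at t=5: TV = D_6/(r−g) = 14.5758/(0.1247−0.015) = 132.8698
P₀ = 9.8728/(1+0.1247)^1 + 10.8423/(1+0.1247)^2 + 11.9070/(1+0.1247)^3 + 13.0763/(1+0.1247)^4 + 14.3604/(1+0.1247)^5 + 132.8698/(1+0.1247)^5 = 115.7024

€115.70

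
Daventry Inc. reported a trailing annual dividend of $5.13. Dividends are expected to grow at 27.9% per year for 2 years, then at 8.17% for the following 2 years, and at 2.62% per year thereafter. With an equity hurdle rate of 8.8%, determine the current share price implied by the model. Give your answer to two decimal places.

$143.53

Three-stage DDM. Project D₁…D_4; terminal Gordon value at t=4 with g = 0.0262; discount at r = 0.088.
D_1 = 6.5613
D_2 = 8.3919
D_3 = 9.0775
D_4 = 9.8191
TV_4 = 10.0764/(0.088−0.0262) = 163.0481
P₀ = Σ Dₜ/(1+r)ᵗ + TV_4/(1+r)^4 = 143.5345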